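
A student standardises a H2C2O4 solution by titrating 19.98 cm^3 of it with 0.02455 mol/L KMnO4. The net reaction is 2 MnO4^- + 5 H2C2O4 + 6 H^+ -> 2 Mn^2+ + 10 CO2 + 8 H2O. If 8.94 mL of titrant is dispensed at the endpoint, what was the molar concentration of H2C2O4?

n(KMnO4) = 0.02455 x 0.008940 = 0.0002195 mol.
From the balanced equation, 2 mol KMnO4 reacts with 5 mol H2C2O4, so n(H2C2O4) = 0.0002195 x 5/2 = 0.0005487 mol.
[H2C2O4] = 0.0005487 / 0.01998 L = 0.0275 M.

0.0275 M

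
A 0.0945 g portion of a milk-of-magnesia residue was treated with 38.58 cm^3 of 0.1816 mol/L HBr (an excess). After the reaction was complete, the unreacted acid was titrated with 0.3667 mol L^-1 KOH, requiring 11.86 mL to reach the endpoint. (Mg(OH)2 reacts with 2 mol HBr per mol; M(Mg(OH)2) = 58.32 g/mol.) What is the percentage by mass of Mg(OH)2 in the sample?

Total n(HBr) added = 0.1816 x 0.03858 = 0.007006 mol.
n(KOH) used = 0.3667 x 0.01186 = 0.004349 mol, which equals the excess n(HBr).
So n(HBr) consumed by the sample = 0.007006 - 0.004349 = 0.002657 mol.
n(Mg(OH)2) = 0.002657 / 2 = 0.001329 mol.
mass Mg(OH)2 = 0.001329 x 58.32 = 0.07748 g, so %Mg(OH)2 = 0.07748/0.0945 x 100 = 82.0%.

82.0%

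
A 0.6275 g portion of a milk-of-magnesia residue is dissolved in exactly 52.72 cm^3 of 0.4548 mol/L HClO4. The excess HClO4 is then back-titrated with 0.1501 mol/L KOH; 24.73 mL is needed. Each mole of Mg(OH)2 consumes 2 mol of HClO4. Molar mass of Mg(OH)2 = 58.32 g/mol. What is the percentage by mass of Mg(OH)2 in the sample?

Total n(HClO4) added = 0.4548 x 0.05272 = 0.02398 mol.
n(KOH) used = 0.1501 x 0.02473 = 0.003712 mol, which equals the excess n(HClO4).
So n(HClO4) consumed by the sample = 0.02398 - 0.003712 = 0.02027 mol.
n(Mg(OH)2) = 0.02027 / 2 = 0.01013 mol.
mass Mg(OH)2 = 0.01013 x 58.32 = 0.5909 g, so %Mg(OH)2 = 0.5909/0.6275 x 100 = 94.2%.

94.2%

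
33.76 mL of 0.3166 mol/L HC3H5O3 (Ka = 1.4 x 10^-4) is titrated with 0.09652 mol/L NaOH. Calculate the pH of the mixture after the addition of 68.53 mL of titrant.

Initial n(HC3H5O3) = 0.3166 x 0.03376 = 0.01069 mol.
n(NaOH) added = 0.09652 x 0.06853 = 0.006615 mol, converting that many moles of HC3H5O3 to C3H5O3-.
Remaining n(HC3H5O3) = 0.004074 mol; n(C3H5O3-) = 0.006615 mol.
By Henderson-Hasselbalch, pH = pKa + log([A^-]/[HA]) = 3.85 + log(0.006615/0.004074) = 3.85 + (+0.21) = 4.06.

4.06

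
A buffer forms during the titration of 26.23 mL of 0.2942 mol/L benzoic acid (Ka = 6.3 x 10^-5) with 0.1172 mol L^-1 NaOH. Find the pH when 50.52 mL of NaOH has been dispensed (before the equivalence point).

Initial n(C6H5COOH) = 0.2942 x 0.02623 = 0.007717 mol.
n(NaOH) added = 0.1172 x 0.05052 = 0.005921 mol, converting that many moles of C6H5COOH to C6H5COO-.
Remaining n(C6H5COOH) = 0.001796 mol; n(C6H5COO-) = 0.005921 mol.
By Henderson-Hasselbalch, pH = pKa + log([A^-]/[HA]) = 4.20 + log(0.005921/0.001796) = 4.20 + (+0.52) = 4.72.

4.72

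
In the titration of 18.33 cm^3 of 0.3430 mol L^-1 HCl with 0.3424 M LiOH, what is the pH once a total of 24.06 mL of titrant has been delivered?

n(acid) = 0.3430 x 0.01833 = 0.006287 mol; n(LiOH) added = 0.3424 x 0.02406 = 0.008238 mol.
Base is in excess by 0.008238 - 0.006287 = 0.001951 mol in a total volume of 0.04239 L.
[OH^-] = 0.001951/0.04239 = 0.04602 M, so pOH = 1.34 and pH = 14.00 - 1.34 = 12.66.

12.66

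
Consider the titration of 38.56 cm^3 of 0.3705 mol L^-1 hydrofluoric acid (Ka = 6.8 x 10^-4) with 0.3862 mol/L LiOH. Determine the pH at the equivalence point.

8.22

n(HF) = 0.3705 x 0.03856 = 0.01429 mol; V(LiOH) at equivalence = 0.01429/0.3862 = 0.03699 L.
At equivalence all the acid is converted to F-; total volume = 0.03856 + 0.03699 = 0.07555 L, so [F-] = 0.01429/0.07555 = 0.1891 M.
Kb = Kw/Ka = 1.0e-14 / 6.8 x 10^-4 = 1.47e-11.
[OH^-] = sqrt(Kb x [F-]) = sqrt(1.47e-11 x 0.1891) = 1.67e-6 M.
pOH = 5.78, so pH = 14.00 - 5.78 = 8.22.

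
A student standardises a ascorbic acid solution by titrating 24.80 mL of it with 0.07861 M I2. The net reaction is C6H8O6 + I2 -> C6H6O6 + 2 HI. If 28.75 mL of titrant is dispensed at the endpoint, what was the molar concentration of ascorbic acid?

n(I2) = 0.07861 x 0.02875 = 0.002260 mol.
From the balanced equation, 1 mol I2 reacts with 1 mol ascorbic acid, so n(ascorbic acid) = 0.002260 x 1/1 = 0.002260 mol.
[ascorbic acid] = 0.002260 / 0.02480 L = 0.0911 M.

0.0911 M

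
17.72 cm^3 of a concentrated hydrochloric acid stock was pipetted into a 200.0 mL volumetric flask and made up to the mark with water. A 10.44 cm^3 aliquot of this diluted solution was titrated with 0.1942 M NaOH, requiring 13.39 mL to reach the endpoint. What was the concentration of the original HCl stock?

n(NaOH) = 0.1942 x 0.01339 = 0.002600 mol.
n(HCl) in the aliquot = 0.002600 mol.
[diluted HCl] = 0.002600 / 0.01044 = 0.2491 M.
Dilution factor = 200.0/17.72 = 11.29, so [stock] = 0.2491 x 11.29 = 2.81 M.

2.81 M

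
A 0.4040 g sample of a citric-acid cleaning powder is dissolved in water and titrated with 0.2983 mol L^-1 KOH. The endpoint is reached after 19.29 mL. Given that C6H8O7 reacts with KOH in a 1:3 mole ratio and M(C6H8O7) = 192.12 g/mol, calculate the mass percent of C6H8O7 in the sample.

n(KOH) = 0.2983 x 0.01929 = 0.005754 mol.
n(C6H8O7) = 0.005754 / 3 = 0.001918 mol.
mass of C6H8O7 = 0.001918 x 192.12 = 0.3685 g.
% purity = 0.3685 / 0.4040 x 100 = 91.2%.

91.2%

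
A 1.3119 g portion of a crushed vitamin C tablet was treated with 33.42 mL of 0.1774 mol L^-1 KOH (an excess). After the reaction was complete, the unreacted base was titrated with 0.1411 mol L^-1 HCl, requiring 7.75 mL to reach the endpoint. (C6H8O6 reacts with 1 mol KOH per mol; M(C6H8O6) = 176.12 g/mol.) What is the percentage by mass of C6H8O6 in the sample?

64.9%

Total n(KOH) added = 0.1774 x 0.03342 = 0.005929 mol.
n(HCl) used = 0.1411 x 0.007750 = 0.001094 mol, which equals the excess n(KOH).
So n(KOH) consumed by the sample = 0.005929 - 0.001094 = 0.004835 mol.
n(C6H8O6) = 0.004835 / 1 = 0.004835 mol.
mass C6H8O6 = 0.004835 x 176.12 = 0.8516 g, so %C6H8O6 = 0.8516/1.3119 x 100 = 64.9%.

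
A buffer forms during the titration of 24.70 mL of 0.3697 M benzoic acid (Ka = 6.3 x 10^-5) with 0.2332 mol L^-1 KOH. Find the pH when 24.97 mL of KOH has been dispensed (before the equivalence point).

Initial n(C6H5COOH) = 0.3697 x 0.02470 = 0.009132 mol.
n(KOH) added = 0.2332 x 0.02497 = 0.005823 mol, converting that many moles of C6H5COOH to C6H5COO-.
Remaining n(C6H5COOH) = 0.003309 mol; n(C6H5COO-) = 0.005823 mol.
By Henderson-Hasselbalch, pH = pKa + log([A^-]/[HA]) = 4.20 + log(0.005823/0.003309) = 4.20 + (+0.25) = 4.45.

4.45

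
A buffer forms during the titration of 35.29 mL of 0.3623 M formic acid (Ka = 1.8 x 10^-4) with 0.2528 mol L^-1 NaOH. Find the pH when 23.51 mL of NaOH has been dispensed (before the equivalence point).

Initial n(HCOOH) = 0.3623 x 0.03529 = 0.01279 mol.
n(NaOH) added = 0.2528 x 0.02351 = 0.005943 mol, converting that many moles of HCOOH to HCOO-.
Remaining n(HCOOH) = 0.006842 mol; n(HCOO-) = 0.005943 mol.
By Henderson-Hasselbalch, pH = pKa + log([A^-]/[HA]) = 3.74 + log(0.005943/0.006842) = 3.74 + (-0.06) = 3.68.

3.68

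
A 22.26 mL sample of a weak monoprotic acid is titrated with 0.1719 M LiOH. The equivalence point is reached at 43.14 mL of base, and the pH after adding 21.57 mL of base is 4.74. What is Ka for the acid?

1.8 x 10^-5

21.57 mL is half of the equivalence volume, so this is the half-equivalence point where [HA] = [A^-].
At half-equivalence pH = pKa, so pKa = 4.74.
Ka = 10^(-4.74) = 1.8 x 10^-5.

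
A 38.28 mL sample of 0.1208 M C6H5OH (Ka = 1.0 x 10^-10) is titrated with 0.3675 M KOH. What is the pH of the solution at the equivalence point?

n(C6H5OH) = 0.1208 x 0.03828 = 0.004624 mol; V(KOH) at equivalence = 0.004624/0.3675 = 0.01258 L.
At equivalence all the acid is converted to C6H5O-; total volume = 0.03828 + 0.01258 = 0.05086 L, so [C6H5O-] = 0.004624/0.05086 = 0.09092 M.
Kb = Kw/Ka = 1.0e-14 / 1.0 x 10^-10 = 0.000100.
[OH^-] = sqrt(Kb x [C6H5O-]) = sqrt(0.000100 x 0.09092) = 0.00302 M.
pOH = 2.52, so pH = 14.00 - 2.52 = 11.48.

11.48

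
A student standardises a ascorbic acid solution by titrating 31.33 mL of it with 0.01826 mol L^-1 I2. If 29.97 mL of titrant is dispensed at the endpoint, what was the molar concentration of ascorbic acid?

0.0175 M

n(I2) = 0.01826 x 0.02997 = 0.0005473 mol.
From the balanced equation, 1 mol I2 reacts with 1 mol ascorbic acid, so n(ascorbic acid) = 0.0005473 x 1/1 = 0.0005473 mol.
[ascorbic acid] = 0.0005473 / 0.03133 L = 0.0175 M.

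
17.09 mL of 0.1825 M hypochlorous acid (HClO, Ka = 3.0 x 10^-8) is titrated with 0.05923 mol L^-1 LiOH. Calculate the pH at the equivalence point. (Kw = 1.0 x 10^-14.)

n(HClO) = 0.1825 x 0.01709 = 0.003119 mol; V(LiOH) at equivalence = 0.003119/0.05923 = 0.05266 L.
At equivalence all the acid is converted to ClO-; total volume = 0.01709 + 0.05266 = 0.06975 L, so [ClO-] = 0.003119/0.06975 = 0.04472 M.
Kb = Kw/Ka = 1.0e-14 / 3.0 x 10^-8 = 3.33e-7.
[OH^-] = sqrt(Kb x [ClO-]) = sqrt(3.33e-7 x 0.04472) = 0.000122 M.
pOH = 3.91, so pH = 14.00 - 3.91 = 10.09.

10.09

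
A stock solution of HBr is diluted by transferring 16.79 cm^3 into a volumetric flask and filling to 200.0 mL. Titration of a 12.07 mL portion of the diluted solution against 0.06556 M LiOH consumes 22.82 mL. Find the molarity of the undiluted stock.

n(LiOH) = 0.06556 x 0.02282 = 0.001496 mol.
n(HBr) in the aliquot = 0.001496 mol.
[diluted HBr] = 0.001496 / 0.01207 = 0.1240 M.
Dilution factor = 200.0/16.79 = 11.91, so [stock] = 0.1240 x 11.91 = 1.48 M.

1.48 M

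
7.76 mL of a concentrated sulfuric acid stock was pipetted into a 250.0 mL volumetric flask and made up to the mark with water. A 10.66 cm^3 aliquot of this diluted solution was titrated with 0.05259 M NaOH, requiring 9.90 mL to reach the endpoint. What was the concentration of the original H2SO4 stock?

0.787 M

n(NaOH) = 0.05259 x 0.009900 = 0.0005206 mol.
n(H2SO4) in the aliquot = 0.0005206 x 1/2 = 0.0002603 mol.
[diluted H2SO4] = 0.0002603 / 0.01066 = 0.02442 M.
Dilution factor = 250.0/7.760 = 32.22, so [stock] = 0.02442 x 32.22 = 0.787 M.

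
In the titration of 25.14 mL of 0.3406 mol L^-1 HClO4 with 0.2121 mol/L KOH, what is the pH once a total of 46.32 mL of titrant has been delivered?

12.25

n(acid) = 0.3406 x 0.02514 = 0.008563 mol; n(KOH) added = 0.2121 x 0.04632 = 0.009824 mol.
Base is in excess by 0.009824 - 0.008563 = 0.001262 mol in a total volume of 0.07146 L.
[OH^-] = 0.001262/0.07146 = 0.01766 M, so pOH = 1.75 and pH = 14.00 - 1.75 = 12.25.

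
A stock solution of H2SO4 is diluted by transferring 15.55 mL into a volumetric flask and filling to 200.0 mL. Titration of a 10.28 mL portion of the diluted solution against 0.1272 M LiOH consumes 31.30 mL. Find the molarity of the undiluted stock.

n(LiOH) = 0.1272 x 0.03130 = 0.003981 mol.
n(H2SO4) in the aliquot = 0.003981 x 1/2 = 0.001991 mol.
[diluted H2SO4] = 0.001991 / 0.01028 = 0.1936 M.
Dilution factor = 200.0/15.55 = 12.86, so [stock] = 0.1936 x 12.86 = 2.49 M.

2.49 M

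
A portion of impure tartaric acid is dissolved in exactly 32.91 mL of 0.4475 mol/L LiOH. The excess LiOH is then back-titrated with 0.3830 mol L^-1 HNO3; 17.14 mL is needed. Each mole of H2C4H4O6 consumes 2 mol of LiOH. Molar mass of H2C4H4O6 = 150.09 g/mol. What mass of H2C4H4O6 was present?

Total n(LiOH) added = 0.4475 x 0.03291 = 0.01473 mol.
n(HNO3) used = 0.3830 x 0.01714 = 0.006565 mol, which equals the excess n(LiOH).
So n(LiOH) consumed by the sample = 0.01473 - 0.006565 = 0.008163 mol.
n(H2C4H4O6) = 0.008163 / 2 = 0.004081 mol.
mass = 0.004081 mol x 150.09 g/mol = 0.613 g.

0.613 g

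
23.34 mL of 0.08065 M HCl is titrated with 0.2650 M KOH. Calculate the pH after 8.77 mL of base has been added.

12.14

n(acid) = 0.08065 x 0.02334 = 0.001882 mol; n(KOH) added = 0.2650 x 0.008770 = 0.002324 mol.
Base is in excess by 0.002324 - 0.001882 = 0.0004417 mol in a total volume of 0.03211 L.
[OH^-] = 0.0004417/0.03211 = 0.01376 M, so pOH = 1.86 and pH = 14.00 - 1.86 = 12.14.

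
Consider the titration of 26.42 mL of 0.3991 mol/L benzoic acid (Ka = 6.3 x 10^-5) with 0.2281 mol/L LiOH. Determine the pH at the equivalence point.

8.68

n(C6H5COOH) = 0.3991 x 0.02642 = 0.01054 mol; V(LiOH) at equivalence = 0.01054/0.2281 = 0.04623 L.
At equivalence all the acid is converted to C6H5COO-; total volume = 0.02642 + 0.04623 = 0.07265 L, so [C6H5COO-] = 0.01054/0.07265 = 0.1451 M.
Kb = Kw/Ka = 1.0e-14 / 6.3 x 10^-5 = 1.59e-10.
[OH^-] = sqrt(Kb x [C6H5COO-]) = sqrt(1.59e-10 x 0.1451) = 4.80e-6 M.
pOH = 5.32, so pH = 14.00 - 5.32 = 8.68.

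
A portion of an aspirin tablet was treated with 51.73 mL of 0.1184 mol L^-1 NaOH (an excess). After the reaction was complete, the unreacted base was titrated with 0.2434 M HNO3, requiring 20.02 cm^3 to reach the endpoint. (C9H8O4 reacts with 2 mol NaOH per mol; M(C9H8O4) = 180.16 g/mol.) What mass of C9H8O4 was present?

0.113 g

Total n(NaOH) added = 0.1184 x 0.05173 = 0.006125 mol.
n(HNO3) used = 0.2434 x 0.02002 = 0.004873 mol, which equals the excess n(NaOH).
So n(NaOH) consumed by the sample = 0.006125 - 0.004873 = 0.001252 mol.
n(C9H8O4) = 0.001252 / 2 = 0.0006260 mol.
mass = 0.0006260 mol x 180.16 g/mol = 0.113 g.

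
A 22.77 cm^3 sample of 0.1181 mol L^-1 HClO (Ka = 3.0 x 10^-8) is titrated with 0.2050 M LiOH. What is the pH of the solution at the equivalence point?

10.20

n(HClO) = 0.1181 x 0.02277 = 0.002689 mol; V(LiOH) at equivalence = 0.002689/0.2050 = 0.01312 L.
At equivalence all the acid is converted to ClO-; total volume = 0.02277 + 0.01312 = 0.03589 L, so [ClO-] = 0.002689/0.03589 = 0.07493 M.
Kb = Kw/Ka = 1.0e-14 / 3.0 x 10^-8 = 3.33e-7.
[OH^-] = sqrt(Kb x [ClO-]) = sqrt(3.33e-7 x 0.07493) = 0.000158 M.
pOH = 3.80, so pH = 14.00 - 3.80 = 10.20.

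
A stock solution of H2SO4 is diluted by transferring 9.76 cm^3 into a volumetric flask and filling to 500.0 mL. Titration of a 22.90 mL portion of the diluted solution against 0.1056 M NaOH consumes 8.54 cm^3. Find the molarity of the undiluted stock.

1.01 M

n(NaOH) = 0.1056 x 0.008540 = 0.0009018 mol.
n(H2SO4) in the aliquot = 0.0009018 x 1/2 = 0.0004509 mol.
[diluted H2SO4] = 0.0004509 / 0.02290 = 0.01969 M.
Dilution factor = 500.0/9.760 = 51.23, so [stock] = 0.01969 x 51.23 = 1.01 M.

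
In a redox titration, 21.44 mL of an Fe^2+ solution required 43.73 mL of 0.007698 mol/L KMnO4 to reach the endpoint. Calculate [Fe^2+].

n(KMnO4) = 0.007698 x 0.04373 = 0.0003366 mol.
From the balanced equation, 1 mol KMnO4 reacts with 5 mol Fe^2+, so n(Fe^2+) = 0.0003366 x 5/1 = 0.001683 mol.
[Fe^2+] = 0.001683 / 0.02144 L = 0.0785 M.

0.0785 M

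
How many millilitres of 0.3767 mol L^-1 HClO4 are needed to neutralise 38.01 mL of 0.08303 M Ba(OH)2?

16.8 mL

n(Ba(OH)2) = 0.08303 mol/L x 0.03801 L = 0.003156 mol.
The neutralisation is 1 Ba(OH)2 : 2 HClO4, so n(HClO4) = 0.003156 x 2/1 = 0.006312 mol.
V(HClO4) = 0.006312 / 0.3767 = 0.01676 L = 16.8 mL.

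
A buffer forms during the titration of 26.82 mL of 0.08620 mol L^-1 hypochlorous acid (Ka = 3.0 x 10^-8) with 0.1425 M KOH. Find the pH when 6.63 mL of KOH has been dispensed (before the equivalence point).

Initial n(HClO) = 0.08620 x 0.02682 = 0.002312 mol.
n(KOH) added = 0.1425 x 0.006630 = 0.0009448 mol, converting that many moles of HClO to ClO-.
Remaining n(HClO) = 0.001367 mol; n(ClO-) = 0.0009448 mol.
By Henderson-Hasselbalch, pH = pKa + log([A^-]/[HA]) = 7.52 + log(0.0009448/0.001367) = 7.52 + (-0.16) = 7.36.

7.36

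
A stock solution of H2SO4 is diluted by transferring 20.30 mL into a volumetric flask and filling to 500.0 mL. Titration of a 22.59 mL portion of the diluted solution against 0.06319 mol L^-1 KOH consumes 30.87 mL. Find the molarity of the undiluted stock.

1.06 M

n(KOH) = 0.06319 x 0.03087 = 0.001951 mol.
n(H2SO4) in the aliquot = 0.001951 x 1/2 = 0.0009753 mol.
[diluted H2SO4] = 0.0009753 / 0.02259 = 0.04318 M.
Dilution factor = 500.0/20.30 = 24.63, so [stock] = 0.04318 x 24.63 = 1.06 M.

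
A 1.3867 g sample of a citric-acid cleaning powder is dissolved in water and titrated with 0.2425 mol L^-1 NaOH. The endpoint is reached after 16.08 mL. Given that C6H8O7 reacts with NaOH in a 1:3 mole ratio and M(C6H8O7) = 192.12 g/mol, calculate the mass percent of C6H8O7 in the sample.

18.0%

n(NaOH) = 0.2425 x 0.01608 = 0.003899 mol.
n(C6H8O7) = 0.003899 / 3 = 0.001300 mol.
mass of C6H8O7 = 0.001300 x 192.12 = 0.2497 g.
% purity = 0.2497 / 1.3867 x 100 = 18.0%.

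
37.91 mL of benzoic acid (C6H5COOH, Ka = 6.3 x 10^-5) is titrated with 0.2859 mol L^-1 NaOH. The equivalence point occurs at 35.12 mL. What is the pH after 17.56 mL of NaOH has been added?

4.20

17.56 mL is exactly half the equivalence volume (35.12/2), i.e. the half-equivalence point.
There, n(HA) = n(A^-), so pH = pKa = -log(6.3 x 10^-5) = 4.20.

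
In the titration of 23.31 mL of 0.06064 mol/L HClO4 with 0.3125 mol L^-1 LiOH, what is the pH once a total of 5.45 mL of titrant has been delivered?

n(acid) = 0.06064 x 0.02331 = 0.001414 mol; n(LiOH) added = 0.3125 x 0.005450 = 0.001703 mol.
Base is in excess by 0.001703 - 0.001414 = 0.0002896 mol in a total volume of 0.02876 L.
[OH^-] = 0.0002896/0.02876 = 0.01007 M, so pOH = 2.00 and pH = 14.00 - 2.00 = 12.00.

12.00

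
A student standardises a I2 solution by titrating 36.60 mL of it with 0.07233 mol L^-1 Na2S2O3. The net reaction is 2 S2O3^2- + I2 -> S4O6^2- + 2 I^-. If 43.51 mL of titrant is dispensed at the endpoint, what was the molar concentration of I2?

n(Na2S2O3) = 0.07233 x 0.04351 = 0.003147 mol.
From the balanced equation, 2 mol Na2S2O3 reacts with 1 mol I2, so n(I2) = 0.003147 x 1/2 = 0.001574 mol.
[I2] = 0.001574 / 0.03660 L = 0.0430 M.

0.0430 M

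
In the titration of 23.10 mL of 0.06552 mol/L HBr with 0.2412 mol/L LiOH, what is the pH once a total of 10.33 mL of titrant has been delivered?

12.47

n(acid) = 0.06552 x 0.02310 = 0.001514 mol; n(LiOH) added = 0.2412 x 0.01033 = 0.002492 mol.
Base is in excess by 0.002492 - 0.001514 = 0.0009781 mol in a total volume of 0.03343 L.
[OH^-] = 0.0009781/0.03343 = 0.02926 M, so pOH = 1.53 and pH = 14.00 - 1.53 = 12.47.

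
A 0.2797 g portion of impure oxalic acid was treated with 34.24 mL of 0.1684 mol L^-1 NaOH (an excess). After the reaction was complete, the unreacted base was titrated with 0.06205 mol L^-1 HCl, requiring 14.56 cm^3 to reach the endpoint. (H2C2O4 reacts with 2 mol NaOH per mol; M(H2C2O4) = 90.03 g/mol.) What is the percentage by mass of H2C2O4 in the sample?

78.3%

Total n(NaOH) added = 0.1684 x 0.03424 = 0.005766 mol.
n(HCl) used = 0.06205 x 0.01456 = 0.0009034 mol, which equals the excess n(NaOH).
So n(NaOH) consumed by the sample = 0.005766 - 0.0009034 = 0.004863 mol.
n(H2C2O4) = 0.004863 / 2 = 0.002431 mol.
mass H2C2O4 = 0.002431 x 90.03 = 0.2189 g, so %H2C2O4 = 0.2189/0.2797 x 100 = 78.3%.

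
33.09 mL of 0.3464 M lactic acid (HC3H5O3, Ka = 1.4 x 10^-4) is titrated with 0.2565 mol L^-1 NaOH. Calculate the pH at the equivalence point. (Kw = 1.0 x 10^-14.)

8.51

n(HC3H5O3) = 0.3464 x 0.03309 = 0.01146 mol; V(NaOH) at equivalence = 0.01146/0.2565 = 0.04469 L.
At equivalence all the acid is converted to C3H5O3-; total volume = 0.03309 + 0.04469 = 0.07778 L, so [C3H5O3-] = 0.01146/0.07778 = 0.1474 M.
Kb = Kw/Ka = 1.0e-14 / 1.4 x 10^-4 = 7.14e-11.
[OH^-] = sqrt(Kb x [C3H5O3-]) = sqrt(7.14e-11 x 0.1474) = 3.24e-6 M.
pOH = 5.49, so pH = 14.00 - 5.49 = 8.51.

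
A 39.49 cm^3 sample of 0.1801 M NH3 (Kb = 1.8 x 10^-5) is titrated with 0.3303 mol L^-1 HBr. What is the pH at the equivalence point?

n(NH3) = 0.1801 x 0.03949 = 0.007112 mol; V(HBr) at equivalence = 0.007112/0.3303 = 0.02153 L.
At equivalence the base is fully converted to NH4+; total volume = 0.06102 L, so [NH4+] = 0.007112/0.06102 = 0.1165 M.
Ka(NH4+) = Kw/Kb = 1.0e-14 / 1.8 x 10^-5 = 5.56e-10.
[H^+] = sqrt(Ka x [NH4+]) = sqrt(5.56e-10 x 0.1165) = 8.05e-6 M.
pH = -log(8.05e-6) = 5.09.

5.09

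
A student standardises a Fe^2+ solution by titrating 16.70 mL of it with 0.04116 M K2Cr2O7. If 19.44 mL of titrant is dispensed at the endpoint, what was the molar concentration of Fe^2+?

0.287 M

n(K2Cr2O7) = 0.04116 x 0.01944 = 0.0008002 mol.
From the balanced equation, 1 mol K2Cr2O7 reacts with 6 mol Fe^2+, so n(Fe^2+) = 0.0008002 x 6/1 = 0.004801 mol.
[Fe^2+] = 0.004801 / 0.01670 L = 0.287 M.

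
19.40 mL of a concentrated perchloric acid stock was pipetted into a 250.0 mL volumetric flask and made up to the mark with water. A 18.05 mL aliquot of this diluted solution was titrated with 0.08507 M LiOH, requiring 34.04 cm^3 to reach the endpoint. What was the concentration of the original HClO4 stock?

2.07 M

n(LiOH) = 0.08507 x 0.03404 = 0.002896 mol.
n(HClO4) in the aliquot = 0.002896 mol.
[diluted HClO4] = 0.002896 / 0.01805 = 0.1604 M.
Dilution factor = 250.0/19.40 = 12.89, so [stock] = 0.1604 x 12.89 = 2.07 M.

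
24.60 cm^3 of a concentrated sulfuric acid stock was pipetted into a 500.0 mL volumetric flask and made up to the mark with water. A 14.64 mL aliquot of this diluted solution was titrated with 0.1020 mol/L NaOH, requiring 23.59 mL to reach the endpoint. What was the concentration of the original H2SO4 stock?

1.67 M

n(NaOH) = 0.1020 x 0.02359 = 0.002406 mol.
n(H2SO4) in the aliquot = 0.002406 x 1/2 = 0.001203 mol.
[diluted H2SO4] = 0.001203 / 0.01464 = 0.08218 M.
Dilution factor = 500.0/24.60 = 20.33, so [stock] = 0.08218 x 20.33 = 1.67 M.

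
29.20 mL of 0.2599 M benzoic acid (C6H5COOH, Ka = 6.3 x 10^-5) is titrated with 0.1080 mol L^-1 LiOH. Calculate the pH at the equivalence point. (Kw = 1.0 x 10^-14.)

8.54

n(C6H5COOH) = 0.2599 x 0.02920 = 0.007589 mol; V(LiOH) at equivalence = 0.007589/0.1080 = 0.07027 L.
At equivalence all the acid is converted to C6H5COO-; total volume = 0.02920 + 0.07027 = 0.09947 L, so [C6H5COO-] = 0.007589/0.09947 = 0.07630 M.
Kb = Kw/Ka = 1.0e-14 / 6.3 x 10^-5 = 1.59e-10.
[OH^-] = sqrt(Kb x [C6H5COO-]) = sqrt(1.59e-10 x 0.07630) = 3.48e-6 M.
pOH = 5.46, so pH = 14.00 - 5.46 = 8.54.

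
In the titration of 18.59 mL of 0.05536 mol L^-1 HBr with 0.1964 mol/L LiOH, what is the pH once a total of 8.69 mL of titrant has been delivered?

12.40

n(acid) = 0.05536 x 0.01859 = 0.001029 mol; n(LiOH) added = 0.1964 x 0.008690 = 0.001707 mol.
Base is in excess by 0.001707 - 0.001029 = 0.0006776 mol in a total volume of 0.02728 L.
[OH^-] = 0.0006776/0.02728 = 0.02484 M, so pOH = 1.60 and pH = 14.00 - 1.60 = 12.40.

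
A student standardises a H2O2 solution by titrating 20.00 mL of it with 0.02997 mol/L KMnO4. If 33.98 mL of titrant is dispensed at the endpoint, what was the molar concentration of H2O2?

0.127 M

n(KMnO4) = 0.02997 x 0.03398 = 0.001018 mol.
From the balanced equation, 2 mol KMnO4 reacts with 5 mol H2O2, so n(H2O2) = 0.001018 x 5/2 = 0.002546 mol.
[H2O2] = 0.002546 / 0.02000 L = 0.127 M.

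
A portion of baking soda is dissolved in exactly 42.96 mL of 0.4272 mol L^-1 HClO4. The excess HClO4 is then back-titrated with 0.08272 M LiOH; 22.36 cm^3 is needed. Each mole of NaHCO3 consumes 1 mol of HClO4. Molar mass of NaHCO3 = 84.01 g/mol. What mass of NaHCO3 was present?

Total n(HClO4) added = 0.4272 x 0.04296 = 0.01835 mol.
n(LiOH) used = 0.08272 x 0.02236 = 0.001850 mol, which equals the excess n(HClO4).
So n(HClO4) consumed by the sample = 0.01835 - 0.001850 = 0.01650 mol.
n(NaHCO3) = 0.01650 / 1 = 0.01650 mol.
mass = 0.01650 mol x 84.01 g/mol = 1.39 g.

1.39 g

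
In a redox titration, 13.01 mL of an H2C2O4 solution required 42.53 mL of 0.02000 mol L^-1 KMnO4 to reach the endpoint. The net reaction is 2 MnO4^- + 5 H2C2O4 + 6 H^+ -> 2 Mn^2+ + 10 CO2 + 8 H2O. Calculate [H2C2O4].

0.163 M

n(KMnO4) = 0.02000 x 0.04253 = 0.0008506 mol.
From the balanced equation, 2 mol KMnO4 reacts with 5 mol H2C2O4, so n(H2C2O4) = 0.0008506 x 5/2 = 0.002127 mol.
[H2C2O4] = 0.002127 / 0.01301 L = 0.163 M.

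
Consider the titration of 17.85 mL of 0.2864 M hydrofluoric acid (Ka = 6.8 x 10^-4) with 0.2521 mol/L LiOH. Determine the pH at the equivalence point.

n(HF) = 0.2864 x 0.01785 = 0.005112 mol; V(LiOH) at equivalence = 0.005112/0.2521 = 0.02028 L.
At equivalence all the acid is converted to F-; total volume = 0.01785 + 0.02028 = 0.03813 L, so [F-] = 0.005112/0.03813 = 0.1341 M.
Kb = Kw/Ka = 1.0e-14 / 6.8 x 10^-4 = 1.47e-11.
[OH^-] = sqrt(Kb x [F-]) = sqrt(1.47e-11 x 0.1341) = 1.40e-6 M.
pOH = 5.85, so pH = 14.00 - 5.85 = 8.15.

8.15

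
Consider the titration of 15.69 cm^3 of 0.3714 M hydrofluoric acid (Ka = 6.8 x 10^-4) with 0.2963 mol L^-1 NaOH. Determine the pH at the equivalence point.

n(HF) = 0.3714 x 0.01569 = 0.005827 mol; V(NaOH) at equivalence = 0.005827/0.2963 = 0.01967 L.
At equivalence all the acid is converted to F-; total volume = 0.01569 + 0.01967 = 0.03536 L, so [F-] = 0.005827/0.03536 = 0.1648 M.
Kb = Kw/Ka = 1.0e-14 / 6.8 x 10^-4 = 1.47e-11.
[OH^-] = sqrt(Kb x [F-]) = sqrt(1.47e-11 x 0.1648) = 1.56e-6 M.
pOH = 5.81, so pH = 14.00 - 5.81 = 8.19.

8.19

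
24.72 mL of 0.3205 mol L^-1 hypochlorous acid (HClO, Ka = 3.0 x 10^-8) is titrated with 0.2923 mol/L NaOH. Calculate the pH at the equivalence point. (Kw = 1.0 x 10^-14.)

10.35

n(HClO) = 0.3205 x 0.02472 = 0.007923 mol; V(NaOH) at equivalence = 0.007923/0.2923 = 0.02710 L.
At equivalence all the acid is converted to ClO-; total volume = 0.02472 + 0.02710 = 0.05182 L, so [ClO-] = 0.007923/0.05182 = 0.1529 M.
Kb = Kw/Ka = 1.0e-14 / 3.0 x 10^-8 = 3.33e-7.
[OH^-] = sqrt(Kb x [ClO-]) = sqrt(3.33e-7 x 0.1529) = 0.000226 M.
pOH = 3.65, so pH = 14.00 - 3.65 = 10.35.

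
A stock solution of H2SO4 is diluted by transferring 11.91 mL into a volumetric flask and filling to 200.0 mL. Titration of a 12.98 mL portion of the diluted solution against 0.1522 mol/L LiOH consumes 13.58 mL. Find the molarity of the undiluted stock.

1.34 M

n(LiOH) = 0.1522 x 0.01358 = 0.002067 mol.
n(H2SO4) in the aliquot = 0.002067 x 1/2 = 0.001033 mol.
[diluted H2SO4] = 0.001033 / 0.01298 = 0.07962 M.
Dilution factor = 200.0/11.91 = 16.79, so [stock] = 0.07962 x 16.79 = 1.34 M.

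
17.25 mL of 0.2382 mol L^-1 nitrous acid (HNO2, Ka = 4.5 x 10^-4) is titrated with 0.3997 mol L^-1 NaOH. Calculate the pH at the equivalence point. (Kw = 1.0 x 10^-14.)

n(HNO2) = 0.2382 x 0.01725 = 0.004109 mol; V(NaOH) at equivalence = 0.004109/0.3997 = 0.01028 L.
At equivalence all the acid is converted to NO2-; total volume = 0.01725 + 0.01028 = 0.02753 L, so [NO2-] = 0.004109/0.02753 = 0.1493 M.
Kb = Kw/Ka = 1.0e-14 / 4.5 x 10^-4 = 2.22e-11.
[OH^-] = sqrt(Kb x [NO2-]) = sqrt(2.22e-11 x 0.1493) = 1.82e-6 M.
pOH = 5.74, so pH = 14.00 - 5.74 = 8.26.

8.26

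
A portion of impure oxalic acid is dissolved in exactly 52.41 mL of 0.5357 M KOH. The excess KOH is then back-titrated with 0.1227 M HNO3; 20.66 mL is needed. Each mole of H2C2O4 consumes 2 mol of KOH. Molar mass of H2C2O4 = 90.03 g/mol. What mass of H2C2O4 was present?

1.15 g

Total n(KOH) added = 0.5357 x 0.05241 = 0.02808 mol.
n(HNO3) used = 0.1227 x 0.02066 = 0.002535 mol, which equals the excess n(KOH).
So n(KOH) consumed by the sample = 0.02808 - 0.002535 = 0.02554 mol.
n(H2C2O4) = 0.02554 / 2 = 0.01277 mol.
mass = 0.01277 mol x 90.03 g/mol = 1.15 g.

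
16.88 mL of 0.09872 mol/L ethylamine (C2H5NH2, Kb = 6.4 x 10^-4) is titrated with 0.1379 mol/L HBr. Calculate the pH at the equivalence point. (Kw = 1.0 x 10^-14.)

n(C2H5NH2) = 0.09872 x 0.01688 = 0.001666 mol; V(HBr) at equivalence = 0.001666/0.1379 = 0.01208 L.
At equivalence the base is fully converted to C2H5NH3+; total volume = 0.02896 L, so [C2H5NH3+] = 0.001666/0.02896 = 0.05753 M.
Ka(C2H5NH3+) = Kw/Kb = 1.0e-14 / 6.4 x 10^-4 = 1.56e-11.
[H^+] = sqrt(Ka x [C2H5NH3+]) = sqrt(1.56e-11 x 0.05753) = 9.48e-7 M.
pH = -log(9.48e-7) = 6.02.

6.02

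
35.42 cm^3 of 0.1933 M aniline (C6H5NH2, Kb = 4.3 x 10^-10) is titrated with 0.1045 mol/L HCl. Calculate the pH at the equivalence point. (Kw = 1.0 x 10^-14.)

2.90

n(C6H5NH2) = 0.1933 x 0.03542 = 0.006847 mol; V(HCl) at equivalence = 0.006847/0.1045 = 0.06552 L.
At equivalence the base is fully converted to C6H5NH3+; total volume = 0.1009 L, so [C6H5NH3+] = 0.006847/0.1009 = 0.06783 M.
Ka(C6H5NH3+) = Kw/Kb = 1.0e-14 / 4.3 x 10^-10 = 2.33e-5.
[H^+] = sqrt(Ka x [C6H5NH3+]) = sqrt(2.33e-5 x 0.06783) = 0.00126 M.
pH = -log(0.00126) = 2.90.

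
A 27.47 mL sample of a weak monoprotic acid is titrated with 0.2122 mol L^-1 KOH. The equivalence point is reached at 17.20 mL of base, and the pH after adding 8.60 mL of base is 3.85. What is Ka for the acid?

8.60 mL is half of the equivalence volume, so this is the half-equivalence point where [HA] = [A^-].
At half-equivalence pH = pKa, so pKa = 3.85.
Ka = 10^(-3.85) = 1.4 x 10^-4.

1.4 x 10^-4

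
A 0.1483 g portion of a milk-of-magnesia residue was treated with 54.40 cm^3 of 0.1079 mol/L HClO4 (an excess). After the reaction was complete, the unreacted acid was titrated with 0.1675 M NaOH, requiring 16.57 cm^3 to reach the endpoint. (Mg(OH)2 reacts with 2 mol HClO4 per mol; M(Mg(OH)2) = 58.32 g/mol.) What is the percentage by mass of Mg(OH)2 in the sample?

Total n(HClO4) added = 0.1079 x 0.05440 = 0.005870 mol.
n(NaOH) used = 0.1675 x 0.01657 = 0.002775 mol, which equals the excess n(HClO4).
So n(HClO4) consumed by the sample = 0.005870 - 0.002775 = 0.003094 mol.
n(Mg(OH)2) = 0.003094 / 2 = 0.001547 mol.
mass Mg(OH)2 = 0.001547 x 58.32 = 0.09023 g, so %Mg(OH)2 = 0.09023/0.1483 x 100 = 60.8%.

60.8%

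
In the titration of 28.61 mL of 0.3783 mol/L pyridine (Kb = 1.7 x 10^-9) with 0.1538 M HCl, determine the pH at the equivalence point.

n(C5H5N) = 0.3783 x 0.02861 = 0.01082 mol; V(HCl) at equivalence = 0.01082/0.1538 = 0.07037 L.
At equivalence the base is fully converted to C5H5NH+; total volume = 0.09898 L, so [C5H5NH+] = 0.01082/0.09898 = 0.1093 M.
Ka(C5H5NH+) = Kw/Kb = 1.0e-14 / 1.7 x 10^-9 = 5.88e-6.
[H^+] = sqrt(Ka x [C5H5NH+]) = sqrt(5.88e-6 x 0.1093) = 0.000802 M.
pH = -log(0.000802) = 3.10.

3.10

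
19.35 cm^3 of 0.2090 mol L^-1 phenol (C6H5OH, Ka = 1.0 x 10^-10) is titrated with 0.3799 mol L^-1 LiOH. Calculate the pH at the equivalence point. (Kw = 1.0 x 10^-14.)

11.56

n(C6H5OH) = 0.2090 x 0.01935 = 0.004044 mol; V(LiOH) at equivalence = 0.004044/0.3799 = 0.01065 L.
At equivalence all the acid is converted to C6H5O-; total volume = 0.01935 + 0.01065 = 0.03000 L, so [C6H5O-] = 0.004044/0.03000 = 0.1348 M.
Kb = Kw/Ka = 1.0e-14 / 1.0 x 10^-10 = 0.000100.
[OH^-] = sqrt(Kb x [C6H5O-]) = sqrt(0.000100 x 0.1348) = 0.00367 M.
pOH = 2.44, so pH = 14.00 - 2.44 = 11.56.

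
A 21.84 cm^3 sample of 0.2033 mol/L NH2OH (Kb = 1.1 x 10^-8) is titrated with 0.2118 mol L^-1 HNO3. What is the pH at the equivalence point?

3.51

n(NH2OH) = 0.2033 x 0.02184 = 0.004440 mol; V(HNO3) at equivalence = 0.004440/0.2118 = 0.02096 L.
At equivalence the base is fully converted to NH3OH+; total volume = 0.04280 L, so [NH3OH+] = 0.004440/0.04280 = 0.1037 M.
Ka(NH3OH+) = Kw/Kb = 1.0e-14 / 1.1 x 10^-8 = 9.09e-7.
[H^+] = sqrt(Ka x [NH3OH+]) = sqrt(9.09e-7 x 0.1037) = 0.000307 M.
pH = -log(0.000307) = 3.51.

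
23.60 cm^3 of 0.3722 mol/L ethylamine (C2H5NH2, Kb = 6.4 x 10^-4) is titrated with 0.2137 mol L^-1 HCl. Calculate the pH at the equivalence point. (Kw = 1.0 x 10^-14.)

5.84

n(C2H5NH2) = 0.3722 x 0.02360 = 0.008784 mol; V(HCl) at equivalence = 0.008784/0.2137 = 0.04110 L.
At equivalence the base is fully converted to C2H5NH3+; total volume = 0.06470 L, so [C2H5NH3+] = 0.008784/0.06470 = 0.1358 M.
Ka(C2H5NH3+) = Kw/Kb = 1.0e-14 / 6.4 x 10^-4 = 1.56e-11.
[H^+] = sqrt(Ka x [C2H5NH3+]) = sqrt(1.56e-11 x 0.1358) = 1.46e-6 M.
pH = -log(1.46e-6) = 5.84.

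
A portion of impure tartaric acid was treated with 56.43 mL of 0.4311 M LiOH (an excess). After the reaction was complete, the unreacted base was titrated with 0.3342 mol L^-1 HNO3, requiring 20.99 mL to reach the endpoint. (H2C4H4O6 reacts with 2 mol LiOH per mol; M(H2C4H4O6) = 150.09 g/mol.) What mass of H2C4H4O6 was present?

1.30 g

Total n(LiOH) added = 0.4311 x 0.05643 = 0.02433 mol.
n(HNO3) used = 0.3342 x 0.02099 = 0.007015 mol, which equals the excess n(LiOH).
So n(LiOH) consumed by the sample = 0.02433 - 0.007015 = 0.01731 mol.
n(H2C4H4O6) = 0.01731 / 2 = 0.008656 mol.
mass = 0.008656 mol x 150.09 g/mol = 1.30 g.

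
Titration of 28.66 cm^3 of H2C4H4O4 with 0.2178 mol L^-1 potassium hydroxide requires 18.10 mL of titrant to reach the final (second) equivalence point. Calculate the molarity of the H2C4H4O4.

n(KOH) = 0.2178 x 0.01810 = 0.003942 mol.
At the final (second) equivalence point, 2 mol OH^- react per mol H2C4H4O4, so n(H2C4H4O4) = 0.003942 / 2 = 0.001971 mol.
[H2C4H4O4] = 0.001971 / 0.02866 L = 0.0688 M.

0.0688 M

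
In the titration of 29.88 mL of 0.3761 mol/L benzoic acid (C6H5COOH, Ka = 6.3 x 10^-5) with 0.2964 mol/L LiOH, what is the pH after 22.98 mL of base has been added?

4.39

Initial n(C6H5COOH) = 0.3761 x 0.02988 = 0.01124 mol.
n(LiOH) added = 0.2964 x 0.02298 = 0.006811 mol, converting that many moles of C6H5COOH to C6H5COO-.
Remaining n(C6H5COOH) = 0.004427 mol; n(C6H5COO-) = 0.006811 mol.
By Henderson-Hasselbalch, pH = pKa + log([A^-]/[HA]) = 4.20 + log(0.006811/0.004427) = 4.20 + (+0.19) = 4.39.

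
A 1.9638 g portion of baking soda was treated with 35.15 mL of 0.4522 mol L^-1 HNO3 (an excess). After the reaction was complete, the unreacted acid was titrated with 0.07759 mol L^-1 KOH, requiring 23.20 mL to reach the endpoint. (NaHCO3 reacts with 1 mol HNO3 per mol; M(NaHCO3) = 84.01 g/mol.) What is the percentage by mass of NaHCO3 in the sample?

Total n(HNO3) added = 0.4522 x 0.03515 = 0.01589 mol.
n(KOH) used = 0.07759 x 0.02320 = 0.001800 mol, which equals the excess n(HNO3).
So n(HNO3) consumed by the sample = 0.01589 - 0.001800 = 0.01409 mol.
n(NaHCO3) = 0.01409 / 1 = 0.01409 mol.
mass NaHCO3 = 0.01409 x 84.01 = 1.184 g, so %NaHCO3 = 1.184/1.9638 x 100 = 60.3%.

60.3%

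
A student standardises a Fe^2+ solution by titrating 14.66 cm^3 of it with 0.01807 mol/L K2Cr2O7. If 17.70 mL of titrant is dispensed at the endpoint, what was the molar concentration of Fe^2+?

n(K2Cr2O7) = 0.01807 x 0.01770 = 0.0003198 mol.
From the balanced equation, 1 mol K2Cr2O7 reacts with 6 mol Fe^2+, so n(Fe^2+) = 0.0003198 x 6/1 = 0.001919 mol.
[Fe^2+] = 0.001919 / 0.01466 L = 0.131 M.

0.131 M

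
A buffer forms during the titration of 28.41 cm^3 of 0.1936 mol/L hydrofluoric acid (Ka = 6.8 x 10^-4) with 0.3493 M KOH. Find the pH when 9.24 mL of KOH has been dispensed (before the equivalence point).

Initial n(HF) = 0.1936 x 0.02841 = 0.005500 mol.
n(KOH) added = 0.3493 x 0.009240 = 0.003228 mol, converting that many moles of HF to F-.
Remaining n(HF) = 0.002273 mol; n(F-) = 0.003228 mol.
By Henderson-Hasselbalch, pH = pKa + log([A^-]/[HA]) = 3.17 + log(0.003228/0.002273) = 3.17 + (+0.15) = 3.32.

3.32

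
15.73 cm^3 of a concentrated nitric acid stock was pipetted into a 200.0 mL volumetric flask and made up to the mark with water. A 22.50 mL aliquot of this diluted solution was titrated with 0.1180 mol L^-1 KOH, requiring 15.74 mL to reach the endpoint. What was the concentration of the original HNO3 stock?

1.05 M

n(KOH) = 0.1180 x 0.01574 = 0.001857 mol.
n(HNO3) in the aliquot = 0.001857 mol.
[diluted HNO3] = 0.001857 / 0.02250 = 0.08255 M.
Dilution factor = 200.0/15.73 = 12.71, so [stock] = 0.08255 x 12.71 = 1.05 M.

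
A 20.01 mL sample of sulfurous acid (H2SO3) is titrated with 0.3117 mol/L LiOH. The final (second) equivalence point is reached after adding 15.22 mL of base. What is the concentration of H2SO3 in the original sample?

n(LiOH) = 0.3117 x 0.01522 = 0.004744 mol.
At the final (second) equivalence point, 2 mol OH^- react per mol H2SO3, so n(H2SO3) = 0.004744 / 2 = 0.002372 mol.
[H2SO3] = 0.002372 / 0.02001 L = 0.119 M.

0.119 M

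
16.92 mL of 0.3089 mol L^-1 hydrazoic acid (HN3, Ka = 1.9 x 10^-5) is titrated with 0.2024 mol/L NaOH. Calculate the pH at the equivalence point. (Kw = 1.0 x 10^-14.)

n(HN3) = 0.3089 x 0.01692 = 0.005227 mol; V(NaOH) at equivalence = 0.005227/0.2024 = 0.02582 L.
At equivalence all the acid is converted to N3-; total volume = 0.01692 + 0.02582 = 0.04274 L, so [N3-] = 0.005227/0.04274 = 0.1223 M.
Kb = Kw/Ka = 1.0e-14 / 1.9 x 10^-5 = 5.26e-10.
[OH^-] = sqrt(Kb x [N3-]) = sqrt(5.26e-10 x 0.1223) = 8.02e-6 M.
pOH = 5.10, so pH = 14.00 - 5.10 = 8.90.

8.90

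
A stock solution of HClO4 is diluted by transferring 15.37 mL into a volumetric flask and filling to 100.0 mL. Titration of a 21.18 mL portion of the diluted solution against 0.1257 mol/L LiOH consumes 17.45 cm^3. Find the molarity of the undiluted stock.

n(LiOH) = 0.1257 x 0.01745 = 0.002193 mol.
n(HClO4) in the aliquot = 0.002193 mol.
[diluted HClO4] = 0.002193 / 0.02118 = 0.1036 M.
Dilution factor = 100.0/15.37 = 6.506, so [stock] = 0.1036 x 6.506 = 0.674 M.

0.674 M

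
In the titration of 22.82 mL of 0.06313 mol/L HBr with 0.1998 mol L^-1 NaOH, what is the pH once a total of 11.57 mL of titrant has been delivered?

n(acid) = 0.06313 x 0.02282 = 0.001441 mol; n(NaOH) added = 0.1998 x 0.01157 = 0.002312 mol.
Base is in excess by 0.002312 - 0.001441 = 0.0008711 mol in a total volume of 0.03439 L.
[OH^-] = 0.0008711/0.03439 = 0.02533 M, so pOH = 1.60 and pH = 14.00 - 1.60 = 12.40.

12.40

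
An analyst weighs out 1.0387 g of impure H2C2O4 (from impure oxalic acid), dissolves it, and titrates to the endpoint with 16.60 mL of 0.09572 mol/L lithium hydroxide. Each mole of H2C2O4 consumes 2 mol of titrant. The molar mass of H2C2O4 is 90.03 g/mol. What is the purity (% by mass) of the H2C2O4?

n(LiOH) = 0.09572 x 0.01660 = 0.001589 mol.
n(H2C2O4) = 0.001589 / 2 = 0.0007945 mol.
mass of H2C2O4 = 0.0007945 x 90.03 = 0.07153 g.
% purity = 0.07153 / 1.0387 x 100 = 6.89%.

6.89%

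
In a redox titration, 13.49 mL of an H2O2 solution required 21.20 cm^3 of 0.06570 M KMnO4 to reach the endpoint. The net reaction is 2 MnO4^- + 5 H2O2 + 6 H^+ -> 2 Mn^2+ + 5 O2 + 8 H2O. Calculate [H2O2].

0.258 M

n(KMnO4) = 0.06570 x 0.02120 = 0.001393 mol.
From the balanced equation, 2 mol KMnO4 reacts with 5 mol H2O2, so n(H2O2) = 0.001393 x 5/2 = 0.003482 mol.
[H2O2] = 0.003482 / 0.01349 L = 0.258 M.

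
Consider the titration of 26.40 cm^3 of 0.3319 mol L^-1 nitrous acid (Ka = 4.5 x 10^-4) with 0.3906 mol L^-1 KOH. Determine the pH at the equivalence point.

n(HNO2) = 0.3319 x 0.02640 = 0.008762 mol; V(KOH) at equivalence = 0.008762/0.3906 = 0.02243 L.
At equivalence all the acid is converted to NO2-; total volume = 0.02640 + 0.02243 = 0.04883 L, so [NO2-] = 0.008762/0.04883 = 0.1794 M.
Kb = Kw/Ka = 1.0e-14 / 4.5 x 10^-4 = 2.22e-11.
[OH^-] = sqrt(Kb x [NO2-]) = sqrt(2.22e-11 x 0.1794) = 2.00e-6 M.
pOH = 5.70, so pH = 14.00 - 5.70 = 8.30.

8.30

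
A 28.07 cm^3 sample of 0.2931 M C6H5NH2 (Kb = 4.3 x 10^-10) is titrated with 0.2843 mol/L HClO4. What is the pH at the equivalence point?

2.74

n(C6H5NH2) = 0.2931 x 0.02807 = 0.008227 mol; V(HClO4) at equivalence = 0.008227/0.2843 = 0.02894 L.
At equivalence the base is fully converted to C6H5NH3+; total volume = 0.05701 L, so [C6H5NH3+] = 0.008227/0.05701 = 0.1443 M.
Ka(C6H5NH3+) = Kw/Kb = 1.0e-14 / 4.3 x 10^-10 = 2.33e-5.
[H^+] = sqrt(Ka x [C6H5NH3+]) = sqrt(2.33e-5 x 0.1443) = 0.00183 M.
pH = -log(0.00183) = 2.74.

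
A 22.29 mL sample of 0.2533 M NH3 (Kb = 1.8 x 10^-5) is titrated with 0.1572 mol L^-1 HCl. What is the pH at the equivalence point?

n(NH3) = 0.2533 x 0.02229 = 0.005646 mol; V(HCl) at equivalence = 0.005646/0.1572 = 0.03592 L.
At equivalence the base is fully converted to NH4+; total volume = 0.05821 L, so [NH4+] = 0.005646/0.05821 = 0.09700 M.
Ka(NH4+) = Kw/Kb = 1.0e-14 / 1.8 x 10^-5 = 5.56e-10.
[H^+] = sqrt(Ka x [NH4+]) = sqrt(5.56e-10 x 0.09700) = 7.34e-6 M.
pH = -log(7.34e-6) = 5.13.

5.13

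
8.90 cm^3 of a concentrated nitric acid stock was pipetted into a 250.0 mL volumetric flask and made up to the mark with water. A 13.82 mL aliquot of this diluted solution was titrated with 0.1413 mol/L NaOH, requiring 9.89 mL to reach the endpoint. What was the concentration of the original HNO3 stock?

2.84 M

n(NaOH) = 0.1413 x 0.009890 = 0.001397 mol.
n(HNO3) in the aliquot = 0.001397 mol.
[diluted HNO3] = 0.001397 / 0.01382 = 0.1011 M.
Dilution factor = 250.0/8.900 = 28.09, so [stock] = 0.1011 x 28.09 = 2.84 M.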